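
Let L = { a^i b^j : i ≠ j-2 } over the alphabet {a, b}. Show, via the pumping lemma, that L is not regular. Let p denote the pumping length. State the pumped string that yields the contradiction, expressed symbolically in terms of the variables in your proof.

a^{p+p!} b^{p+p!+2}

Toward a contradiction, assume L is regular with pumping length p.
Choose w = a^p b^{p+p!+2}. Since p ≠ (p+p!+2)-2 = p+p!, w ∈ L; and |w| ≥ p.
Write w = xyz as guaranteed by the lemma, with |xy| ≤ p and |y| ≥ 1.
Since the first p symbols of w are all a's and |xy| ≤ p, y lies entirely in the leading a-block: y = a^k for some k with 1 ≤ k ≤ p.
Since 1 ≤ k ≤ p, k divides p!; set t = 1 + p!/k. Then xy^t z has p + (p!/k)·k = p + p! copies of a. Now the a-count is p+p! and (b-count)-2 = (p+p!+2)-2 = p+p!, so i ≠ j-2 fails. So xy^t z = a^{p+p!} b^{p+p!+2} ∉ L.
This contradicts the pumping lemma, so L is not regular.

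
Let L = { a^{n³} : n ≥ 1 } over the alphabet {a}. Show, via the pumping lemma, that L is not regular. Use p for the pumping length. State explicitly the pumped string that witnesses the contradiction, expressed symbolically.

a^{p³+k}

Assume L is regular; let p be its pumping constant.
Take w = a^{p³} ∈ L with |w| = p³ ≥ p.
The pumping lemma gives a decomposition w = xyz where |xy| ≤ p and |y| ≥ 1.
Then y = a^k for some k with 1 ≤ k ≤ p.
Pump with i = 2: xy^2z = a^{p³+k}. Since 1 ≤ k ≤ p, p³ < p³+k ≤ p³+p < p³+3p²+3p+1 = (p+1)³, so p³+k is not a perfect cube. So xy^2z ∉ L.
This contradicts the pumping lemma, so L is not regular.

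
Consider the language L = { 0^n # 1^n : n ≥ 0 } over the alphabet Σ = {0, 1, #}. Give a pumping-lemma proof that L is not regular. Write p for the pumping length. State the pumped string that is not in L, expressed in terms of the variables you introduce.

0^{p+k} # 1^p

Assume L is regular; let p be its pumping constant.
Take w = 0^p # 1^p ∈ L with |w| = 2p+1 ≥ p.
Write w = xyz as guaranteed by the lemma, with |xy| ≤ p and y is nonempty.
The first p characters of w are 0's, so xy (and hence y) consists only of 0's. Write y = 0^k, 1 ≤ k ≤ p.
Pump with i = 2: xy^2z = 0^{p+k} # 1^p, which would require p+k = p. But k ≥ 1, so xy^2z ∉ L.
This contradicts the pumping lemma, so L is not regular.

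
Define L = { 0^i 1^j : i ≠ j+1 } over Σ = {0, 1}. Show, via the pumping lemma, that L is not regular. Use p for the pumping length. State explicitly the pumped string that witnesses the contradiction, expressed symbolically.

Assume L is regular; let p be its pumping constant.
Choose w = 0^p 1^{p+p!-1}. Since p ≠ (p+p!-1)+1 = p+p!, w ∈ L; and |w| ≥ p.
The pumping lemma gives a decomposition w = xyz where |xy| ≤ p and |y| ≥ 1.
Since the first p symbols of w are all 0's and |xy| ≤ p, y lies entirely in the leading 0-block: y = 0^k for some k with 1 ≤ k ≤ p.
Since 1 ≤ k ≤ p, k divides p!; set t = 1 + p!/k. Then xy^t z has p + (p!/k)·k = p + p! copies of 0. Now the 0-count is p+p! and (1-count)+1 = (p+p!-1)+1 = p+p!, so i ≠ j+1 fails. So xy^t z = 0^{p+p!} 1^{p+p!-1} ∉ L.
This contradicts the pumping lemma, so L is not regular.

0^{p+p!} 1^{p+p!-1}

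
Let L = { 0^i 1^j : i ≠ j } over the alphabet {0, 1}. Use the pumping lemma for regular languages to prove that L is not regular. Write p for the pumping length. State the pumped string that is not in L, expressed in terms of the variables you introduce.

0^{p+p!} 1^{p+p!}

Toward a contradiction, assume L is regular with pumping length p.
Choose w = 0^p 1^{p+p!}. Since p ≠ p+p!, w ∈ L; and |w| ≥ p.
By the pumping lemma, w = xyz with |xy| ≤ p and |y| ≥ 1.
Because |xy| ≤ p and w begins with p copies of 0, we have y = 0^k with 1 ≤ k ≤ p.
Since 1 ≤ k ≤ p, k divides p!; set t = 1 + p!/k. Then xy^t z has p + (p!/k)·k = p + p! copies of 0. Now the 0-count equals the 1-count, so i ≠ j fails. So xy^t z = 0^{p+p!} 1^{p+p!} ∉ L.
This is a contradiction; hence L is not regular.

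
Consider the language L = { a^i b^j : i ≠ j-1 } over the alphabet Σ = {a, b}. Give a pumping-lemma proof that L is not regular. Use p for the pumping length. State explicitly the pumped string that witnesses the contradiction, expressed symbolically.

a^{p+p!} b^{p+p!+1}

Assume L is regular; let p be its pumping constant.
Choose w = a^p b^{p+p!+1}. Since p ≠ (p+p!+1)-1 = p+p!, w ∈ L; and |w| ≥ p.
By the pumping lemma, w = xyz with |xy| ≤ p and |y| ≥ 1.
Since the first p symbols of w are all a's and |xy| ≤ p, y lies entirely in the leading a-block: y = a^k for some k with 1 ≤ k ≤ p.
Since 1 ≤ k ≤ p, k divides p!; set t = 1 + p!/k. Then xy^t z has p + (p!/k)·k = p + p! copies of a. Now the a-count is p+p! and (b-count)-1 = (p+p!+1)-1 = p+p!, so i ≠ j-1 fails. So xy^t z = a^{p+p!} b^{p+p!+1} ∉ L.
This is a contradiction; hence L is not regular.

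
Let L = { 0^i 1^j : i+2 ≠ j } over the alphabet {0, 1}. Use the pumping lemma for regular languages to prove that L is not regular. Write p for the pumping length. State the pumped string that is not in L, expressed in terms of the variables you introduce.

Toward a contradiction, assume L is regular with pumping length p.
Choose w = 0^p 1^{p+p!+2}. Since p ≠ (p+p!+2)-2 = p+p!, w ∈ L; and |w| ≥ p.
The pumping lemma gives a decomposition w = xyz where |xy| ≤ p and |y| ≥ 1.
The first p characters of w are 0's, so xy (and hence y) consists only of 0's. Write y = 0^k, 1 ≤ k ≤ p.
Since 1 ≤ k ≤ p, k divides p!; set t = 1 + p!/k. Then xy^t z has p + (p!/k)·k = p + p! copies of 0. Now the 0-count is p+p! and (1-count)-2 = (p+p!+2)-2 = p+p!, so i+2 ≠ j fails. So xy^t z = 0^{p+p!} 1^{p+p!+2} ∉ L.
This contradicts the pumping lemma, so L is not regular.

0^{p+p!} 1^{p+p!+2}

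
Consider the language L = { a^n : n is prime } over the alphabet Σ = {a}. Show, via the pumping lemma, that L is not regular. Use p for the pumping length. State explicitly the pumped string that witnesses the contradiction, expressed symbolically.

Suppose for contradiction that L is regular, and let p be the pumping length.
Let q be a prime with q ≥ p+2 (infinitely many primes exist), and take w = a^q ∈ L with |w| = q ≥ p.
The pumping lemma gives a decomposition w = xyz where |xy| ≤ p and y is nonempty.
Then y = a^k for some k with 1 ≤ k ≤ p.
Since 1 ≤ k ≤ p, |xz| = q-k. Pump with i = q+1: |xy^{q+1}z| = (q-k)+(q+1)k = q+qk = q(1+k), which is composite (both factors ≥ 2). So xy^{q+1}z = a^{q(1+k)} ∉ L.
This contradicts the pumping lemma, so L is not regular.

a^{q(1+k)}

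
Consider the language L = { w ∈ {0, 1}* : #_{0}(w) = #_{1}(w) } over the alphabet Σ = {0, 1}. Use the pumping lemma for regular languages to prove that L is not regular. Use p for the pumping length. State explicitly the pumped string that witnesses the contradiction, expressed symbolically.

0^{p+k} 1^p

Suppose for contradiction that L is regular, and let p be the pumping length.
Choose w = 0^p 1^p ∈ L with |w| = 2p ≥ p.
The pumping lemma gives a decomposition w = xyz where |xy| ≤ p and y is nonempty.
Since the first p symbols of w are all 0's and |xy| ≤ p, y lies entirely in the leading 0-block: y = 0^k for some k with 1 ≤ k ≤ p.
Pump with i = 2: xy^2z = 0^{p+k} 1^p has p+k occurrences of 0 but only p of 1. Since k ≥ 1 the counts differ, so xy^2z ∉ L.
This contradicts the pumping lemma, so L is not regular.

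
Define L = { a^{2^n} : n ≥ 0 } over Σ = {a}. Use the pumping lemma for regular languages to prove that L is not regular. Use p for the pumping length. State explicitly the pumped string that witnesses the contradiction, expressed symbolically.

Assume L is regular. Let p be the pumping length given by the pumping lemma.
Take w = a^{2^p} ∈ L with |w| = 2^p ≥ p.
The pumping lemma gives a decomposition w = xyz where |xy| ≤ p and y is nonempty.
Then y = a^k for some k with 1 ≤ k ≤ p.
Pump with i = 2: xy^2z = a^{2^p+k}. Since 1 ≤ k ≤ p < 2^p, we have 2^p < 2^p+k < 2^{p+1}, so 2^p+k is not a power of 2. So xy^2z ∉ L.
This contradicts the pumping lemma, so L is not regular.

a^{2^p+k}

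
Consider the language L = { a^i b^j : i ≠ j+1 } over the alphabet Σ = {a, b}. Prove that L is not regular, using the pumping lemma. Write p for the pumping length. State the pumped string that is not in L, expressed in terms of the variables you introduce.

Toward a contradiction, assume L is regular with pumping length p.
Choose w = a^p b^{p+p!-1}. Since p ≠ (p+p!-1)+1 = p+p!, w ∈ L; and |w| ≥ p.
By the pumping lemma, w = xyz with |xy| ≤ p and y is nonempty.
Because |xy| ≤ p and w begins with p copies of a, we have y = a^k with 1 ≤ k ≤ p.
Since 1 ≤ k ≤ p, k divides p!; set t = 1 + p!/k. Then xy^t z has p + (p!/k)·k = p + p! copies of a. Now the a-count is p+p! and (b-count)+1 = (p+p!-1)+1 = p+p!, so i ≠ j+1 fails. So xy^t z = a^{p+p!} b^{p+p!-1} ∉ L.
This is a contradiction; hence L is not regular.

a^{p+p!} b^{p+p!-1}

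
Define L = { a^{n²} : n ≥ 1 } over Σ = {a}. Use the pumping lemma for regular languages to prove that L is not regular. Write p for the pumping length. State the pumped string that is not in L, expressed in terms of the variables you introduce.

a^{p²+k}

Assume L is regular; let p be its pumping constant.
Take w = a^{p²} ∈ L with |w| = p² ≥ p.
Write w = xyz as guaranteed by the lemma, with |xy| ≤ p and y is nonempty.
Then y = a^k for some k with 1 ≤ k ≤ p.
Pump with i = 2: xy^2z = a^{p²+k}. Since 1 ≤ k ≤ p, p² < p²+k ≤ p²+p < (p+1)², so p²+k lies strictly between consecutive squares and is not a perfect square. So xy^2z ∉ L.
Contradiction. Therefore L is not regular.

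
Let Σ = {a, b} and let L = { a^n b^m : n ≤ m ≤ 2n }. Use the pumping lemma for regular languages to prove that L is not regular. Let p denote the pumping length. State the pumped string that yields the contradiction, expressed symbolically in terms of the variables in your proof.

Assume L is regular. Let p be the pumping length given by the pumping lemma.
Take w = a^p b^p ∈ L (since p ≤ p ≤ 2p), with |w| = 2p ≥ p.
By the pumping lemma, w = xyz with |xy| ≤ p and y is nonempty.
Since the first p symbols of w are all a's and |xy| ≤ p, y lies entirely in the leading a-block: y = a^k for some k with 1 ≤ k ≤ p.
Pump with i = 2: xy^2z = a^{p+k} b^p. Now n = p+k > p = m, so the condition n ≤ m fails. Thus xy^2z ∉ L.
Contradiction. Therefore L is not regular.

a^{p+k} b^p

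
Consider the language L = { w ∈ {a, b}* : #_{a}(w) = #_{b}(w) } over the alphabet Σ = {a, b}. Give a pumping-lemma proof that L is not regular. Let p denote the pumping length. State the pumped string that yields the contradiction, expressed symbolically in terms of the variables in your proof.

Assume L is regular; let p be its pumping constant.
Choose w = a^p b^p ∈ L with |w| = 2p ≥ p.
By the pumping lemma, w = xyz with |xy| ≤ p and |y| > 0.
Because |xy| ≤ p and w begins with p copies of a, we have y = a^k with 1 ≤ k ≤ p.
Pump with i = 2: xy^2z = a^{p+k} b^p has p+k occurrences of a but only p of b. Since k ≥ 1 the counts differ, so xy^2z ∉ L.
This contradicts the pumping lemma, so L is not regular.

a^{p+k} b^p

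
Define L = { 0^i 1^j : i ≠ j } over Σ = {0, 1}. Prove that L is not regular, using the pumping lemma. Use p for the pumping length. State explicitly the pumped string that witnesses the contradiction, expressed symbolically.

0^{p+p!} 1^{p+p!}

Assume L is regular; let p be its pumping constant.
Choose w = 0^p 1^{p+p!}. Since p ≠ p+p!, w ∈ L; and |w| ≥ p.
By the pumping lemma, w = xyz with |xy| ≤ p and |y| ≥ 1.
The first p characters of w are 0's, so xy (and hence y) consists only of 0's. Write y = 0^k, 1 ≤ k ≤ p.
Since 1 ≤ k ≤ p, k divides p!; set t = 1 + p!/k. Then xy^t z has p + (p!/k)·k = p + p! copies of 0. Now the 0-count equals the 1-count, so i ≠ j fails. So xy^t z = 0^{p+p!} 1^{p+p!} ∉ L.
This contradicts the pumping lemma, so L is not regular.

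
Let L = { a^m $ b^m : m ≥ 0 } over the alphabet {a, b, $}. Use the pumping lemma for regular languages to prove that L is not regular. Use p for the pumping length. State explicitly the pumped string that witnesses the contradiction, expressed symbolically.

Toward a contradiction, assume L is regular with pumping length p.
Take w = a^p $ b^p ∈ L with |w| = 2p+1 ≥ p.
By the pumping lemma, w = xyz with |xy| ≤ p and y is nonempty.
Because |xy| ≤ p and w begins with p copies of a, we have y = a^k with 1 ≤ k ≤ p.
Pump with i = 2: xy^2z = a^{p+k} $ b^p, which would require p+k = p. But k ≥ 1, so xy^2z ∉ L.
Contradiction. Therefore L is not regular.

a^{p+k} $ b^p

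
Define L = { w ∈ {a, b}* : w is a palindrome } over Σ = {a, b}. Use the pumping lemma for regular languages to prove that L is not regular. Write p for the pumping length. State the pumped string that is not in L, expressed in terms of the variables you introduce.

Assume L is regular; let p be its pumping constant.
Take w = a^p b a^p, a palindrome of length 2p+1 ≥ p.
By the pumping lemma, w = xyz with |xy| ≤ p and |y| > 0.
Because |xy| ≤ p and w begins with p copies of a, we have y = a^k with 1 ≤ k ≤ p.
Pump with i = 2: xy^2z = a^{p+k} b a^p. Its reverse is a^p b a^{p+k}, which differs from xy^2z since k ≥ 1. So xy^2z is not a palindrome and xy^2z ∉ L.
This contradicts the pumping lemma, so L is not regular.

a^{p+k} b a^p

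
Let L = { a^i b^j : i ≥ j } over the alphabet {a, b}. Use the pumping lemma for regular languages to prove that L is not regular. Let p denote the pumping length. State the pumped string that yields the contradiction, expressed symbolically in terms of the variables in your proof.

Suppose for contradiction that L is regular, and let p be the pumping length.
Choose w = a^p b^p ∈ L, with |w| = 2p ≥ p.
The pumping lemma gives a decomposition w = xyz where |xy| ≤ p and |y| ≥ 1.
Since the first p symbols of w are all a's and |xy| ≤ p, y lies entirely in the leading a-block: y = a^k for some k with 1 ≤ k ≤ p.
Consider xy^0z = xz = a^{p-k} b^p. Since k ≥ 1, the a-count p-k is less than p, so i ≥ j fails; thus xz ∉ L.
This contradicts the pumping lemma, so L is not regular.

a^{p-k} b^p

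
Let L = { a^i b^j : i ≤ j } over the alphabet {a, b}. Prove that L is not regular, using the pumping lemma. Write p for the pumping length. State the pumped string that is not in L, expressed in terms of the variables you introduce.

a^{p+k} b^p

Toward a contradiction, assume L is regular with pumping length p.
Choose w = a^p b^p ∈ L, with |w| = 2p ≥ p.
By the pumping lemma, w = xyz with |xy| ≤ p and |y| > 0.
The first p characters of w are a's, so xy (and hence y) consists only of a's. Write y = a^k, 1 ≤ k ≤ p.
Consider xy^2z = a^{p+k} b^p. Since k ≥ 1, the a-count p+k exceeds the b-count p, so i ≤ j fails; thus xy^2z ∉ L.
Contradiction. Therefore L is not regular.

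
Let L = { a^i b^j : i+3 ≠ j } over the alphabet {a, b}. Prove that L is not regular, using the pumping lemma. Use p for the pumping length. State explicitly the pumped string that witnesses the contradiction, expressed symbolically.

a^{p+p!} b^{p+p!+3}

Assume L is regular. Let p be the pumping length given by the pumping lemma.
Choose w = a^p b^{p+p!+3}. Since p ≠ (p+p!+3)-3 = p+p!, w ∈ L; and |w| ≥ p.
By the pumping lemma, w = xyz with |xy| ≤ p and |y| > 0.
Since the first p symbols of w are all a's and |xy| ≤ p, y lies entirely in the leading a-block: y = a^k for some k with 1 ≤ k ≤ p.
Since 1 ≤ k ≤ p, k divides p!; set t = 1 + p!/k. Then xy^t z has p + (p!/k)·k = p + p! copies of a. Now the a-count is p+p! and (b-count)-3 = (p+p!+3)-3 = p+p!, so i+3 ≠ j fails. So xy^t z = a^{p+p!} b^{p+p!+3} ∉ L.
Contradiction. Therefore L is not regular.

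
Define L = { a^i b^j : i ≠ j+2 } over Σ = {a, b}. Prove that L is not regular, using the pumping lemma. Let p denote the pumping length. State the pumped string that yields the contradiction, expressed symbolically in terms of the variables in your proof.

a^{p+p!} b^{p+p!-2}

Assume L is regular. Let p be the pumping length given by the pumping lemma.
Choose w = a^p b^{p+p!-2}. Since p ≠ (p+p!-2)+2 = p+p!, w ∈ L; and |w| ≥ p.
Write w = xyz as guaranteed by the lemma, with |xy| ≤ p and y is nonempty.
Since the first p symbols of w are all a's and |xy| ≤ p, y lies entirely in the leading a-block: y = a^k for some k with 1 ≤ k ≤ p.
Since 1 ≤ k ≤ p, k divides p!; set t = 1 + p!/k. Then xy^t z has p + (p!/k)·k = p + p! copies of a. Now the a-count is p+p! and (b-count)+2 = (p+p!-2)+2 = p+p!, so i ≠ j+2 fails. So xy^t z = a^{p+p!} b^{p+p!-2} ∉ L.
Contradiction. Therefore L is not regular.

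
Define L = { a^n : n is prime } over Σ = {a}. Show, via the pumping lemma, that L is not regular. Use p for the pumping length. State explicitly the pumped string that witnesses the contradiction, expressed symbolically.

a^{q(1+k)}

Suppose for contradiction that L is regular, and let p be the pumping length.
Let q be a prime with q ≥ p+2 (infinitely many primes exist), and take w = a^q ∈ L with |w| = q ≥ p.
By the pumping lemma, w = xyz with |xy| ≤ p and |y| > 0.
Then y = a^k for some k with 1 ≤ k ≤ p.
Since 1 ≤ k ≤ p, |xz| = q-k. Pump with i = q+1: |xy^{q+1}z| = (q-k)+(q+1)k = q+qk = q(1+k), which is composite (both factors ≥ 2). So xy^{q+1}z = a^{q(1+k)} ∉ L.
Contradiction. Therefore L is not regular.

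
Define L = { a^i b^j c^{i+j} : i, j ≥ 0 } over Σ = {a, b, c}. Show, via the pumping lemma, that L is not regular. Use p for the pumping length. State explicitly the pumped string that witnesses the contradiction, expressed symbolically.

Assume L is regular. Let p be the pumping length given by the pumping lemma.
Take w = a^p b^p c^{2p} ∈ L (with i=j=p, i+j=2p), |w| = 4p ≥ p.
Write w = xyz as guaranteed by the lemma, with |xy| ≤ p and |y| > 0.
Since the first p symbols of w are all a's and |xy| ≤ p, y lies entirely in the leading a-block: y = a^k for some k with 1 ≤ k ≤ p.
Consider xy^2z = a^{p+k} b^p c^{2p}. Now the a- and b-counts sum to 2p+k, but the c-count is 2p ≠ 2p+k. So xy^2z ∉ L.
Contradiction. Therefore L is not regular.

a^{p+k} b^p c^{2p}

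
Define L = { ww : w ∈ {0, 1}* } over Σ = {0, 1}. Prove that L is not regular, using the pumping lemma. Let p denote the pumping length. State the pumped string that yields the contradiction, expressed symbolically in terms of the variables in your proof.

Assume L is regular; let p be its pumping constant.
Take w = 0^p 1^p 0^p 1^p = uu where u = 0^p1^p; then w ∈ L and |w| = 4p ≥ p.
By the pumping lemma, w = xyz with |xy| ≤ p and |y| ≥ 1.
Since the first p symbols of w are all 0's and |xy| ≤ p, y lies entirely in the leading 0-block: y = 0^k for some k with 1 ≤ k ≤ p.
Pump with i = 2: xy^2z = 0^{p+k} 1^p 0^p 1^p, of length 4p+k. Suppose this equals vv. The string starts with 0 and ends with 1, so v does too; thus the boundary between the two copies of v is a 1→0 transition. There is exactly one such transition, at position 2p+k, so |v| = 2p+k and |vv| = 4p+2k ≠ 4p+k since k ≥ 1. So xy^2z ∉ L.
This contradicts the pumping lemma, so L is not regular.

0^{p+k} 1^p 0^p 1^p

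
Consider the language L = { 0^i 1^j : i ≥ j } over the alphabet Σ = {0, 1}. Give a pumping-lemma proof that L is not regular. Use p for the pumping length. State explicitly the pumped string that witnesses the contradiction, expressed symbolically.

0^{p-k} 1^p

Assume L is regular; let p be its pumping constant.
Choose w = 0^p 1^p ∈ L, with |w| = 2p ≥ p.
By the pumping lemma, w = xyz with |xy| ≤ p and |y| > 0.
The first p characters of w are 0's, so xy (and hence y) consists only of 0's. Write y = 0^k, 1 ≤ k ≤ p.
Consider xy^0z = xz = 0^{p-k} 1^p. Since k ≥ 1, the 0-count p-k is less than p, so i ≥ j fails; thus xz ∉ L.
This is a contradiction; hence L is not regular.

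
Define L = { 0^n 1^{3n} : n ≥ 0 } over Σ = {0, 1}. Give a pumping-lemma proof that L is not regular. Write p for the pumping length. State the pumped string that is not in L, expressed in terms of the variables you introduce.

Assume L is regular; let p be its pumping constant.
Choose w = 0^p 1^{3p}, which is in L with |w| = 4p ≥ p.
Write w = xyz as guaranteed by the lemma, with |xy| ≤ p and |y| ≥ 1.
Because |xy| ≤ p and w begins with p copies of 0, we have y = 0^k with 1 ≤ k ≤ p.
Pump with i = 2: xy^2z = 0^{p+k} 1^{3p}. For this to lie in L we would need 3p = 3(p+k), which forces k = 0. But k ≥ 1, so xy^2z ∉ L.
This contradicts the pumping lemma, so L is not regular.

0^{p+k} 1^{3p}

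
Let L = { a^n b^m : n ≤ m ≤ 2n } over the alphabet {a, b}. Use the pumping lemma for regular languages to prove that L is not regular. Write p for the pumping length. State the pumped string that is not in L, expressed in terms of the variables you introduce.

a^{p+k} b^p

Suppose for contradiction that L is regular, and let p be the pumping length.
Take w = a^p b^p ∈ L (since p ≤ p ≤ 2p), with |w| = 2p ≥ p.
The pumping lemma gives a decomposition w = xyz where |xy| ≤ p and |y| > 0.
Since the first p symbols of w are all a's and |xy| ≤ p, y lies entirely in the leading a-block: y = a^k for some k with 1 ≤ k ≤ p.
Pump with i = 2: xy^2z = a^{p+k} b^p. Now n = p+k > p = m, so the condition n ≤ m fails. Thus xy^2z ∉ L.
Contradiction. Therefore L is not regular.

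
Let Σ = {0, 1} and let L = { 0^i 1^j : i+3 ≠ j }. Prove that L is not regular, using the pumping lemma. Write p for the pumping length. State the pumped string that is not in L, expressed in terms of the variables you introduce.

0^{p+p!} 1^{p+p!+3}

Assume L is regular. Let p be the pumping length given by the pumping lemma.
Choose w = 0^p 1^{p+p!+3}. Since p ≠ (p+p!+3)-3 = p+p!, w ∈ L; and |w| ≥ p.
By the pumping lemma, w = xyz with |xy| ≤ p and |y| > 0.
Since the first p symbols of w are all 0's and |xy| ≤ p, y lies entirely in the leading 0-block: y = 0^k for some k with 1 ≤ k ≤ p.
Since 1 ≤ k ≤ p, k divides p!; set t = 1 + p!/k. Then xy^t z has p + (p!/k)·k = p + p! copies of 0. Now the 0-count is p+p! and (1-count)-3 = (p+p!+3)-3 = p+p!, so i+3 ≠ j fails. So xy^t z = 0^{p+p!} 1^{p+p!+3} ∉ L.
This contradicts the pumping lemma, so L is not regular.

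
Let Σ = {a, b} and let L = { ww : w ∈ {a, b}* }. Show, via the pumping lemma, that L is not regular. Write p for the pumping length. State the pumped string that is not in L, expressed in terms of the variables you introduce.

Suppose for contradiction that L is regular, and let p be the pumping length.
Take w = a^p b^p a^p b^p = uu where u = a^pb^p; then w ∈ L and |w| = 4p ≥ p.
By the pumping lemma, w = xyz with |xy| ≤ p and |y| > 0.
Because |xy| ≤ p and w begins with p copies of a, we have y = a^k with 1 ≤ k ≤ p.
Pump with i = 2: xy^2z = a^{p+k} b^p a^p b^p, of length 4p+k. Suppose this equals vv. The string starts with a and ends with b, so v does too; thus the boundary between the two copies of v is a b→a transition. There is exactly one such transition, at position 2p+k, so |v| = 2p+k and |vv| = 4p+2k ≠ 4p+k since k ≥ 1. So xy^2z ∉ L.
This is a contradiction; hence L is not regular.

a^{p+k} b^p a^p b^p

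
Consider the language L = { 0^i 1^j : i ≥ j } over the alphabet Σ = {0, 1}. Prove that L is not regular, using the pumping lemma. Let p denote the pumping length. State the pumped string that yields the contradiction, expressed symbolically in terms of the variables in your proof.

Toward a contradiction, assume L is regular with pumping length p.
Choose w = 0^p 1^p ∈ L, with |w| = 2p ≥ p.
Write w = xyz as guaranteed by the lemma, with |xy| ≤ p and |y| ≥ 1.
Since the first p symbols of w are all 0's and |xy| ≤ p, y lies entirely in the leading 0-block: y = 0^k for some k with 1 ≤ k ≤ p.
Consider xy^0z = xz = 0^{p-k} 1^p. Since k ≥ 1, the 0-count p-k is less than p, so i ≥ j fails; thus xz ∉ L.
Contradiction. Therefore L is not regular.

0^{p-k} 1^p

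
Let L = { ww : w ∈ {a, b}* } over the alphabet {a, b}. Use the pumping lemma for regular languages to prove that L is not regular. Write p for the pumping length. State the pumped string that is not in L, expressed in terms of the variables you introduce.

Suppose for contradiction that L is regular, and let p be the pumping length.
Take w = a^p b^p a^p b^p = uu where u = a^pb^p; then w ∈ L and |w| = 4p ≥ p.
Write w = xyz as guaranteed by the lemma, with |xy| ≤ p and |y| > 0.
Since the first p symbols of w are all a's and |xy| ≤ p, y lies entirely in the leading a-block: y = a^k for some k with 1 ≤ k ≤ p.
Pump with i = 2: xy^2z = a^{p+k} b^p a^p b^p, of length 4p+k. Suppose this equals vv. The string starts with a and ends with b, so v does too; thus the boundary between the two copies of v is a b→a transition. There is exactly one such transition, at position 2p+k, so |v| = 2p+k and |vv| = 4p+2k ≠ 4p+k since k ≥ 1. So xy^2z ∉ L.
This is a contradiction; hence L is not regular.

a^{p+k} b^p a^p b^p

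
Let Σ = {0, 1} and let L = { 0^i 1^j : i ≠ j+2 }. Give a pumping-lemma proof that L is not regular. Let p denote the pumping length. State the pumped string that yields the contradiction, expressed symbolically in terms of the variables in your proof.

0^{p+p!} 1^{p+p!-2}

Assume L is regular; let p be its pumping constant.
Choose w = 0^p 1^{p+p!-2}. Since p ≠ (p+p!-2)+2 = p+p!, w ∈ L; and |w| ≥ p.
Write w = xyz as guaranteed by the lemma, with |xy| ≤ p and y is nonempty.
Because |xy| ≤ p and w begins with p copies of 0, we have y = 0^k with 1 ≤ k ≤ p.
Since 1 ≤ k ≤ p, k divides p!; set t = 1 + p!/k. Then xy^t z has p + (p!/k)·k = p + p! copies of 0. Now the 0-count is p+p! and (1-count)+2 = (p+p!-2)+2 = p+p!, so i ≠ j+2 fails. So xy^t z = 0^{p+p!} 1^{p+p!-2} ∉ L.
This contradicts the pumping lemma, so L is not regular.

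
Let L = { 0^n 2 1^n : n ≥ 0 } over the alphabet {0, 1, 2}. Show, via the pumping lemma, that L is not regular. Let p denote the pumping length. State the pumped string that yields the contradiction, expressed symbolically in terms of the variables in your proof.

0^{p+k} 2 1^p

Suppose for contradiction that L is regular, and let p be the pumping length.
Take w = 0^p 2 1^p ∈ L with |w| = 2p+1 ≥ p.
Write w = xyz as guaranteed by the lemma, with |xy| ≤ p and |y| ≥ 1.
The first p characters of w are 0's, so xy (and hence y) consists only of 0's. Write y = 0^k, 1 ≤ k ≤ p.
Pump with i = 2: xy^2z = 0^{p+k} 2 1^p, which would require p+k = p. But k ≥ 1, so xy^2z ∉ L.
Contradiction. Therefore L is not regular.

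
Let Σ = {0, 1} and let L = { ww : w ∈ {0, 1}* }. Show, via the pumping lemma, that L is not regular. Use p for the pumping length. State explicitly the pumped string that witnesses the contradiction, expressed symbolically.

Toward a contradiction, assume L is regular with pumping length p.
Take w = 0^p 1^p 0^p 1^p = uu where u = 0^p1^p; then w ∈ L and |w| = 4p ≥ p.
The pumping lemma gives a decomposition w = xyz where |xy| ≤ p and |y| ≥ 1.
The first p characters of w are 0's, so xy (and hence y) consists only of 0's. Write y = 0^k, 1 ≤ k ≤ p.
Pump with i = 2: xy^2z = 0^{p+k} 1^p 0^p 1^p, of length 4p+k. Suppose this equals vv. The string starts with 0 and ends with 1, so v does too; thus the boundary between the two copies of v is a 1→0 transition. There is exactly one such transition, at position 2p+k, so |v| = 2p+k and |vv| = 4p+2k ≠ 4p+k since k ≥ 1. So xy^2z ∉ L.
Contradiction. Therefore L is not regular.

0^{p+k} 1^p 0^p 1^p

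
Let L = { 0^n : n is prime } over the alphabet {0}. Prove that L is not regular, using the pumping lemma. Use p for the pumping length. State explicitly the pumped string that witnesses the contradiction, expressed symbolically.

Assume L is regular; let p be its pumping constant.
Let q be a prime with q ≥ p+2 (infinitely many primes exist), and take w = 0^q ∈ L with |w| = q ≥ p.
The pumping lemma gives a decomposition w = xyz where |xy| ≤ p and |y| > 0.
Then y = 0^k for some k with 1 ≤ k ≤ p.
Since 1 ≤ k ≤ p, |xz| = q-k. Pump with i = q+1: |xy^{q+1}z| = (q-k)+(q+1)k = q+qk = q(1+k), which is composite (both factors ≥ 2). So xy^{q+1}z = 0^{q(1+k)} ∉ L.
This is a contradiction; hence L is not regular.

0^{q(1+k)}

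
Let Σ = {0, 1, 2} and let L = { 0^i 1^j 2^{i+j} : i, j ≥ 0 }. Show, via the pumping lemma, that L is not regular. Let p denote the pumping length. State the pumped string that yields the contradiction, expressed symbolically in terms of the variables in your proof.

0^{p+k} 1^p 2^{2p}

Assume L is regular. Let p be the pumping length given by the pumping lemma.
Take w = 0^p 1^p 2^{2p} ∈ L (with i=j=p, i+j=2p), |w| = 4p ≥ p.
The pumping lemma gives a decomposition w = xyz where |xy| ≤ p and |y| ≥ 1.
Since the first p symbols of w are all 0's and |xy| ≤ p, y lies entirely in the leading 0-block: y = 0^k for some k with 1 ≤ k ≤ p.
Consider xy^2z = 0^{p+k} 1^p 2^{2p}. Now the 0- and 1-counts sum to 2p+k, but the 2-count is 2p ≠ 2p+k. So xy^2z ∉ L.
This is a contradiction; hence L is not regular.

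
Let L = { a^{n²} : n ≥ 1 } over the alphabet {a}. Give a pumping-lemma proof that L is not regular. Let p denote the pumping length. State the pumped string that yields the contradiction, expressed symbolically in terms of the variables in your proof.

a^{p²+k}

Assume L is regular; let p be its pumping constant.
Take w = a^{p²} ∈ L with |w| = p² ≥ p.
By the pumping lemma, w = xyz with |xy| ≤ p and y is nonempty.
Then y = a^k for some k with 1 ≤ k ≤ p.
Pump with i = 2: xy^2z = a^{p²+k}. Since 1 ≤ k ≤ p, p² < p²+k ≤ p²+p < (p+1)², so p²+k lies strictly between consecutive squares and is not a perfect square. So xy^2z ∉ L.
This is a contradiction; hence L is not regular.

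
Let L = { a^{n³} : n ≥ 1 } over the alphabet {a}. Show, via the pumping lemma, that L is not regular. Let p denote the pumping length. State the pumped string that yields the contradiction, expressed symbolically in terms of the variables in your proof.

Suppose for contradiction that L is regular, and let p be the pumping length.
Take w = a^{p³} ∈ L with |w| = p³ ≥ p.
By the pumping lemma, w = xyz with |xy| ≤ p and |y| > 0.
Then y = a^k for some k with 1 ≤ k ≤ p.
Pump with i = 2: xy^2z = a^{p³+k}. Since 1 ≤ k ≤ p, p³ < p³+k ≤ p³+p < p³+3p²+3p+1 = (p+1)³, so p³+k is not a perfect cube. So xy^2z ∉ L.
This is a contradiction; hence L is not regular.

a^{p³+k}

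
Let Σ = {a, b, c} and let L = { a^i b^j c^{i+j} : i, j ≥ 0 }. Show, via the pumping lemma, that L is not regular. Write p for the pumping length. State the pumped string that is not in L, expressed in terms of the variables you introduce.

a^{p+k} b^p c^{2p}

Suppose for contradiction that L is regular, and let p be the pumping length.
Take w = a^p b^p c^{2p} ∈ L (with i=j=p, i+j=2p), |w| = 4p ≥ p.
The pumping lemma gives a decomposition w = xyz where |xy| ≤ p and y is nonempty.
Since the first p symbols of w are all a's and |xy| ≤ p, y lies entirely in the leading a-block: y = a^k for some k with 1 ≤ k ≤ p.
Consider xy^2z = a^{p+k} b^p c^{2p}. Now the a- and b-counts sum to 2p+k, but the c-count is 2p ≠ 2p+k. So xy^2z ∉ L.
Contradiction. Therefore L is not regular.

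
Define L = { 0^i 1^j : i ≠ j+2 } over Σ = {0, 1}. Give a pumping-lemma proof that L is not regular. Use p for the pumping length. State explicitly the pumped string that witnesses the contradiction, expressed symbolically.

0^{p+p!} 1^{p+p!-2}

Assume L is regular; let p be its pumping constant.
Choose w = 0^p 1^{p+p!-2}. Since p ≠ (p+p!-2)+2 = p+p!, w ∈ L; and |w| ≥ p.
By the pumping lemma, w = xyz with |xy| ≤ p and |y| > 0.
Because |xy| ≤ p and w begins with p copies of 0, we have y = 0^k with 1 ≤ k ≤ p.
Since 1 ≤ k ≤ p, k divides p!; set t = 1 + p!/k. Then xy^t z has p + (p!/k)·k = p + p! copies of 0. Now the 0-count is p+p! and (1-count)+2 = (p+p!-2)+2 = p+p!, so i ≠ j+2 fails. So xy^t z = 0^{p+p!} 1^{p+p!-2} ∉ L.
This contradicts the pumping lemma, so L is not regular.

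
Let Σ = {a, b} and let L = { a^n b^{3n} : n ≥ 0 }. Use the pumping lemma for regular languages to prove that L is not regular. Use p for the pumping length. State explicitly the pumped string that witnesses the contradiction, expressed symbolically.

a^{p+k} b^{3p}

Toward a contradiction, assume L is regular with pumping length p.
Choose w = a^p b^{3p}, which is in L with |w| = 4p ≥ p.
By the pumping lemma, w = xyz with |xy| ≤ p and y is nonempty.
Since the first p symbols of w are all a's and |xy| ≤ p, y lies entirely in the leading a-block: y = a^k for some k with 1 ≤ k ≤ p.
Pump with i = 2: xy^2z = a^{p+k} b^{3p}. For this to lie in L we would need 3p = 3(p+k), which forces k = 0. But k ≥ 1, so xy^2z ∉ L.
This is a contradiction; hence L is not regular.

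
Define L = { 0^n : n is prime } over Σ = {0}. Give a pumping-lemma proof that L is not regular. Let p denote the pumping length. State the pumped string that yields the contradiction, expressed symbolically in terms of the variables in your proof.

Suppose for contradiction that L is regular, and let p be the pumping length.
Let q be a prime with q ≥ p+2 (infinitely many primes exist), and take w = 0^q ∈ L with |w| = q ≥ p.
By the pumping lemma, w = xyz with |xy| ≤ p and |y| > 0.
Then y = 0^k for some k with 1 ≤ k ≤ p.
Since 1 ≤ k ≤ p, |xz| = q-k. Pump with i = q+1: |xy^{q+1}z| = (q-k)+(q+1)k = q+qk = q(1+k), which is composite (both factors ≥ 2). So xy^{q+1}z = 0^{q(1+k)} ∉ L.
This is a contradiction; hence L is not regular.

0^{q(1+k)}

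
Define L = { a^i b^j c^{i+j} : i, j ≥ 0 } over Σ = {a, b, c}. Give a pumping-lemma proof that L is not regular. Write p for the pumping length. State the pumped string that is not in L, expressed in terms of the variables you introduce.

Suppose for contradiction that L is regular, and let p be the pumping length.
Take w = a^p b^p c^{2p} ∈ L (with i=j=p, i+j=2p), |w| = 4p ≥ p.
Write w = xyz as guaranteed by the lemma, with |xy| ≤ p and |y| > 0.
Because |xy| ≤ p and w begins with p copies of a, we have y = a^k with 1 ≤ k ≤ p.
Consider xy^2z = a^{p+k} b^p c^{2p}. Now the a- and b-counts sum to 2p+k, but the c-count is 2p ≠ 2p+k. So xy^2z ∉ L.
Contradiction. Therefore L is not regular.

a^{p+k} b^p c^{2p}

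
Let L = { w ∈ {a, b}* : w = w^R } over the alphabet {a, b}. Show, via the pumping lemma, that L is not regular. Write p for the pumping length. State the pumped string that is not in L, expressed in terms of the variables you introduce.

Assume L is regular. Let p be the pumping length given by the pumping lemma.
Take w = a^p b a^p, a palindrome of length 2p+1 ≥ p.
Write w = xyz as guaranteed by the lemma, with |xy| ≤ p and y is nonempty.
Because |xy| ≤ p and w begins with p copies of a, we have y = a^k with 1 ≤ k ≤ p.
Pump with i = 2: xy^2z = a^{p+k} b a^p. Its reverse is a^p b a^{p+k}, which differs from xy^2z since k ≥ 1. So xy^2z is not a palindrome and xy^2z ∉ L.
Contradiction. Therefore L is not regular.

a^{p+k} b a^p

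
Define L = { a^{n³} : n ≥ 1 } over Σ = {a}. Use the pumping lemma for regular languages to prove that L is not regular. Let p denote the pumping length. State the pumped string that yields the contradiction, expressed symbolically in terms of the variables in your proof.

Assume L is regular; let p be its pumping constant.
Take w = a^{p³} ∈ L with |w| = p³ ≥ p.
Write w = xyz as guaranteed by the lemma, with |xy| ≤ p and |y| ≥ 1.
Then y = a^k for some k with 1 ≤ k ≤ p.
Pump with i = 2: xy^2z = a^{p³+k}. Since 1 ≤ k ≤ p, p³ < p³+k ≤ p³+p < p³+3p²+3p+1 = (p+1)³, so p³+k is not a perfect cube. So xy^2z ∉ L.
Contradiction. Therefore L is not regular.

a^{p³+k}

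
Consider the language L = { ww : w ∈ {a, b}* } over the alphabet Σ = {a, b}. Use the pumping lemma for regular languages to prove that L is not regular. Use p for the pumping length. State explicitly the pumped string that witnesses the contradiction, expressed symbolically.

Assume L is regular; let p be its pumping constant.
Take w = a^p b^p a^p b^p = uu where u = a^pb^p; then w ∈ L and |w| = 4p ≥ p.
The pumping lemma gives a decomposition w = xyz where |xy| ≤ p and |y| ≥ 1.
The first p characters of w are a's, so xy (and hence y) consists only of a's. Write y = a^k, 1 ≤ k ≤ p.
Pump with i = 2: xy^2z = a^{p+k} b^p a^p b^p, of length 4p+k. Suppose this equals vv. The string starts with a and ends with b, so v does too; thus the boundary between the two copies of v is a b→a transition. There is exactly one such transition, at position 2p+k, so |v| = 2p+k and |vv| = 4p+2k ≠ 4p+k since k ≥ 1. So xy^2z ∉ L.
Contradiction. Therefore L is not regular.

a^{p+k} b^p a^p b^p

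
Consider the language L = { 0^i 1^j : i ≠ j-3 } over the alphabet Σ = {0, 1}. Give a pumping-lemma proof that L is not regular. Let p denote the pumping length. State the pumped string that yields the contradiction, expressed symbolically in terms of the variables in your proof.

0^{p+p!} 1^{p+p!+3}

Toward a contradiction, assume L is regular with pumping length p.
Choose w = 0^p 1^{p+p!+3}. Since p ≠ (p+p!+3)-3 = p+p!, w ∈ L; and |w| ≥ p.
Write w = xyz as guaranteed by the lemma, with |xy| ≤ p and |y| > 0.
Because |xy| ≤ p and w begins with p copies of 0, we have y = 0^k with 1 ≤ k ≤ p.
Since 1 ≤ k ≤ p, k divides p!; set t = 1 + p!/k. Then xy^t z has p + (p!/k)·k = p + p! copies of 0. Now the 0-count is p+p! and (1-count)-3 = (p+p!+3)-3 = p+p!, so i ≠ j-3 fails. So xy^t z = 0^{p+p!} 1^{p+p!+3} ∉ L.
Contradiction. Therefore L is not regular.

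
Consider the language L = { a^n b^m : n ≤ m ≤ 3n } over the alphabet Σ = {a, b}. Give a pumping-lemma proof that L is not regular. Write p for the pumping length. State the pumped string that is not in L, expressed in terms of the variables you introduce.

Assume L is regular. Let p be the pumping length given by the pumping lemma.
Take w = a^p b^p ∈ L (since p ≤ p ≤ 3p), with |w| = 2p ≥ p.
Write w = xyz as guaranteed by the lemma, with |xy| ≤ p and |y| > 0.
The first p characters of w are a's, so xy (and hence y) consists only of a's. Write y = a^k, 1 ≤ k ≤ p.
Pump with i = 2: xy^2z = a^{p+k} b^p. Now n = p+k > p = m, so the condition n ≤ m fails. Thus xy^2z ∉ L.
This is a contradiction; hence L is not regular.

a^{p+k} b^p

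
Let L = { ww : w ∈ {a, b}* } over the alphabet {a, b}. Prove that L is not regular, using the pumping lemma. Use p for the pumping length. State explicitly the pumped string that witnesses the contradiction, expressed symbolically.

Assume L is regular; let p be its pumping constant.
Take w = a^p b^p a^p b^p = uu where u = a^pb^p; then w ∈ L and |w| = 4p ≥ p.
The pumping lemma gives a decomposition w = xyz where |xy| ≤ p and |y| ≥ 1.
The first p characters of w are a's, so xy (and hence y) consists only of a's. Write y = a^k, 1 ≤ k ≤ p.
Pump with i = 2: xy^2z = a^{p+k} b^p a^p b^p, of length 4p+k. Suppose this equals vv. The string starts with a and ends with b, so v does too; thus the boundary between the two copies of v is a b→a transition. There is exactly one such transition, at position 2p+k, so |v| = 2p+k and |vv| = 4p+2k ≠ 4p+k since k ≥ 1. So xy^2z ∉ L.
This is a contradiction; hence L is not regular.

a^{p+k} b^p a^p b^p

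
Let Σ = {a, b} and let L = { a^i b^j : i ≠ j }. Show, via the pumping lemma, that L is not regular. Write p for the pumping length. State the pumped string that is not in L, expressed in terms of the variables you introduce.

a^{p+p!} b^{p+p!}

Assume L is regular. Let p be the pumping length given by the pumping lemma.
Choose w = a^p b^{p+p!}. Since p ≠ p+p!, w ∈ L; and |w| ≥ p.
By the pumping lemma, w = xyz with |xy| ≤ p and |y| > 0.
Since the first p symbols of w are all a's and |xy| ≤ p, y lies entirely in the leading a-block: y = a^k for some k with 1 ≤ k ≤ p.
Since 1 ≤ k ≤ p, k divides p!; set t = 1 + p!/k. Then xy^t z has p + (p!/k)·k = p + p! copies of a. Now the a-count equals the b-count, so i ≠ j fails. So xy^t z = a^{p+p!} b^{p+p!} ∉ L.
This is a contradiction; hence L is not regular.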